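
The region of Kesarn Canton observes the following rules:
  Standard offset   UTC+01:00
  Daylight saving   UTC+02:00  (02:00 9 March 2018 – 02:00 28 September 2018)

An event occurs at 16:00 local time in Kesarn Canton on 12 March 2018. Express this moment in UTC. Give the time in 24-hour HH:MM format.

14:00

Daylight saving runs 9 March – 28 September; 12 March 2018 is inside that window, so Kesarn Canton is at UTC+02:00.
16:00 local − 2h = 14:00 UTC.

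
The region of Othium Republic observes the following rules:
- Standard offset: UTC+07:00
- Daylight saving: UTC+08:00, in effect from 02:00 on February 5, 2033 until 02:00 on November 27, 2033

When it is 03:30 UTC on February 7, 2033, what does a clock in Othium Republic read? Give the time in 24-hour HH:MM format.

At the standard offset (UTC+07:00), 03:30 UTC + 7h = 10:30 Othium Republic standard time.
The standard-time date in Othium Republic, February 7, 2033, falls between 5 February and 27 November, so daylight saving is in effect and Othium Republic is at UTC+08:00.
03:30 UTC + 8h = 11:30 local.

11:30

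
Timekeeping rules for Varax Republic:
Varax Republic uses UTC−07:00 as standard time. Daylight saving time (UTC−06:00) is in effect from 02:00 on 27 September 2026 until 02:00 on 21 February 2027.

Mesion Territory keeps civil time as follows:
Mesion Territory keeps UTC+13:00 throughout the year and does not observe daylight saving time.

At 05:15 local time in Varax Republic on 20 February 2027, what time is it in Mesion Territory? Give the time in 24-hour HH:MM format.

20 February 2027 falls between 27 September 2026 and 21 February 2027, so daylight saving is in effect and Varax Republic is at UTC−06:00.
05:15 Varax Republic + 6h = 11:15 UTC.
Mesion Territory has no daylight saving, so its offset is UTC+13:00 year-round.
11:15 UTC + 13h = 00:15 Mesion Territory (rolling into the next day, 21 February 2027).

00:15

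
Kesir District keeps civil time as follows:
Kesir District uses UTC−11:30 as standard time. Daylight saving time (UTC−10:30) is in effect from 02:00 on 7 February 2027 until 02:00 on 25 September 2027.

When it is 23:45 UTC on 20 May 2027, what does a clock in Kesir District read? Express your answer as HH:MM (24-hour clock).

13:15

At the standard offset (UTC−11:30), 23:45 UTC − 11h30m = 12:15 Kesir District standard time.
The standard-time date in Kesir District, 20 May 2027, falls between 7 February and 25 September, so daylight saving is in effect and Kesir District is at UTC−10:30.
23:45 UTC − 10h30m = 13:15 local.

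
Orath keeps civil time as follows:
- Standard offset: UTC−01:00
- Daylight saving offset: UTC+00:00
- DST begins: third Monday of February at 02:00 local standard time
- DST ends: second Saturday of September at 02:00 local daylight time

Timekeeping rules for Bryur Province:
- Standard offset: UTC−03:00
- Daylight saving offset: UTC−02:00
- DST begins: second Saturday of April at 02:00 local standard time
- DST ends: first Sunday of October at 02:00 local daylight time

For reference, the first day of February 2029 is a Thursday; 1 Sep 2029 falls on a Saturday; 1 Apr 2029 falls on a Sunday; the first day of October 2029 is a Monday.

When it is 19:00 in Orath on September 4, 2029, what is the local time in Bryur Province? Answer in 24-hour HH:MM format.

1 February 2029 is a Thursday, so the first Monday is February 5 and the third is February 19.
1 September 2029 is a Saturday, so the first Saturday is September 1 and the second is September 8.
September 4, 2029 lies within the daylight-saving period (19 February – 8 September), so Orath is on daylight time, UTC+00:00.
19:00 Orath − 0h = 19:00 UTC.
1 April 2029 is a Sunday, so the first Saturday is April 7 and the second is April 14.
1 October 2029 is a Monday, so the first Sunday is October 7.
At the standard offset (UTC−03:00), 19:00 UTC − 3h = 16:00 Bryur Province standard time.
The standard-time date in Bryur Province, September 4, 2029, lies within the daylight-saving period (14 April – 7 October), so Bryur Province is on daylight time, UTC−02:00.
19:00 UTC − 2h = 17:00 Bryur Province.

17:00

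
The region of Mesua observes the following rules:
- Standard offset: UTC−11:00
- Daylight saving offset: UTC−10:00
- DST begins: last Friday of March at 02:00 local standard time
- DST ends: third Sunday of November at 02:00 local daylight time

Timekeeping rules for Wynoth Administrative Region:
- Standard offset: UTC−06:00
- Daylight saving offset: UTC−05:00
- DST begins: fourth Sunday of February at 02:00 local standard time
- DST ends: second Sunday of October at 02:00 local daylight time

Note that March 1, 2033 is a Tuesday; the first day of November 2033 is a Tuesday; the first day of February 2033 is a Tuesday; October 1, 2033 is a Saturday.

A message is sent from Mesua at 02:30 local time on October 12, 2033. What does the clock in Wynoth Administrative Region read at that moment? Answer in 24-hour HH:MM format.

1 March 2033 is a Tuesday, so Fridays fall on 4, 11, 18, 25; the last is March 25.
1 November 2033 is a Tuesday, so the first Sunday is November 6 and the third is November 20.
October 12, 2033 lies within the daylight-saving period (25 March – 20 November), so Mesua is on daylight time, UTC−10:00.
02:30 Mesua + 10h = 12:30 UTC.
1 February 2033 is a Tuesday, so the first Sunday is February 6 and the fourth is February 27.
1 October 2033 is a Saturday, so the first Sunday is October 2 and the second is October 9.
At the standard offset (UTC−06:00), 12:30 UTC − 6h = 06:30 Wynoth Administrative Region standard time.
Daylight saving runs 27 February – 9 October; the standard-time date in Wynoth Administrative Region, October 12, 2033, is outside that window, so Wynoth Administrative Region is on standard time at UTC−06:00.
12:30 UTC − 6h = 06:30 Wynoth Administrative Region.

06:30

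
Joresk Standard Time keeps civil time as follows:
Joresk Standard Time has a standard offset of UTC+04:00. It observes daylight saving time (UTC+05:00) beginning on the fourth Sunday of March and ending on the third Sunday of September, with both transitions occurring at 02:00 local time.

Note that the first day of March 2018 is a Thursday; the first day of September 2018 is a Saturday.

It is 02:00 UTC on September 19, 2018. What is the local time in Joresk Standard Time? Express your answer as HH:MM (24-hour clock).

1 March 2018 is a Thursday, so the first Sunday is March 4 and the fourth is March 25.
1 September 2018 is a Saturday, so the first Sunday is September 2 and the third is September 16.
At the standard offset (UTC+04:00), 02:00 UTC + 4h = 06:00 Joresk Standard Time standard time.
The standard-time date in Joresk Standard Time, September 19, 2018, is outside the daylight-saving period (25 March – 16 September), so Joresk Standard Time is on standard time, UTC+04:00.
02:00 UTC + 4h = 06:00 local.

06:00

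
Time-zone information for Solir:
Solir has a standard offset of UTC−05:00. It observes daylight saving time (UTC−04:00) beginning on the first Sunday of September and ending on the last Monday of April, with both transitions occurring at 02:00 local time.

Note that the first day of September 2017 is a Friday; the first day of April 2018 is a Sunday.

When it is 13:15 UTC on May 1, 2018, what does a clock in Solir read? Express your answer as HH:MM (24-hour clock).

1 September 2017 is a Friday, so the first Sunday is September 3.
1 April 2018 is a Sunday, so Mondays fall on 2, 9, 16, 23, 30; the last is April 30.
At the standard offset (UTC−05:00), 13:15 UTC − 5h = 08:15 Solir standard time.
The standard-time date in Solir, May 1, 2018, does not fall between 3 September 2017 and 30 April 2018, so daylight saving is not in effect and Solir is at UTC−05:00.
13:15 UTC − 5h = 08:15 local.

08:15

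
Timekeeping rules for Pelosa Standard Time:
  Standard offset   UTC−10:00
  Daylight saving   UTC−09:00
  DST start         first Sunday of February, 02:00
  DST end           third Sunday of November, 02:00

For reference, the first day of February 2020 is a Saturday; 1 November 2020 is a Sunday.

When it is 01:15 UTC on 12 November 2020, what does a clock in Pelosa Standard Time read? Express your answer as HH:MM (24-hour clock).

1 February 2020 is a Saturday, so the first Sunday is February 2.
1 November 2020 is a Sunday, so the first Sunday is November 1 and the third is November 15.
At the standard offset (UTC−10:00), 01:15 UTC − 10h = 15:15 Pelosa Standard Time standard time (rolling into the previous day, 11 November 2020).
The standard-time date in Pelosa Standard Time, 11 November 2020, lies within the daylight-saving period (2 February – 15 November), so Pelosa Standard Time is on daylight time, UTC−09:00.
01:15 UTC − 9h = 16:15 local (rolling into the previous day, 11 November 2020).

16:15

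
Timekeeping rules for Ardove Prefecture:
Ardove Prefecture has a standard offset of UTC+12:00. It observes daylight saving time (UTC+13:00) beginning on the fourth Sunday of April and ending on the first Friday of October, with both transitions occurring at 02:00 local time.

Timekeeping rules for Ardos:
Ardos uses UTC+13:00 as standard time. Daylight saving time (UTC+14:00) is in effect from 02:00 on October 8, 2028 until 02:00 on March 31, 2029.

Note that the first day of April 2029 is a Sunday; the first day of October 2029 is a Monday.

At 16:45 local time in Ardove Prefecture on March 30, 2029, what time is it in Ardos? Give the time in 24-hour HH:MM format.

18:45

1 April 2029 is a Sunday, so the first Sunday is April 1 and the fourth is April 22.
1 October 2029 is a Monday, so the first Friday is October 5.
Daylight saving runs 22 April – 5 October; March 30, 2029 is outside that window, so Ardove Prefecture is on standard time at UTC+12:00.
16:45 Ardove Prefecture − 12h = 04:45 UTC.
At the standard offset (UTC+13:00), 04:45 UTC + 13h = 17:45 Ardos standard time.
Daylight saving runs 8 October 2028 – 31 March 2029; the standard-time date in Ardos, March 30, 2029, is inside that window, so Ardos is at UTC+14:00.
04:45 UTC + 14h = 18:45 Ardos.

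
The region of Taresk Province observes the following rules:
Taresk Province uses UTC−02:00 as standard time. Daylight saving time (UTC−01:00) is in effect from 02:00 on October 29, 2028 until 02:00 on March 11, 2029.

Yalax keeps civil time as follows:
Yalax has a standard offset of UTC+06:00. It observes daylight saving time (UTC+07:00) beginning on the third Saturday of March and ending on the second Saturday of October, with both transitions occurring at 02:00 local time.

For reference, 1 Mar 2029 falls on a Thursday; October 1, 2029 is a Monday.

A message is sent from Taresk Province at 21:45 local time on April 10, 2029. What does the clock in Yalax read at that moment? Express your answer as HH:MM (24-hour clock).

06:45

April 10, 2029 does not fall between 29 October 2028 and 11 March 2029, so daylight saving is not in effect and Taresk Province is at UTC−02:00.
21:45 Taresk Province + 2h = 23:45 UTC.
1 March 2029 is a Thursday, so the first Saturday is March 3 and the third is March 17.
1 October 2029 is a Monday, so the first Saturday is October 6 and the second is October 13.
At the standard offset (UTC+06:00), 23:45 UTC + 6h = 05:45 Yalax standard time (rolling into the next day, 11 April 2029).
The standard-time date in Yalax, April 11, 2029, lies within the daylight-saving period (17 March – 13 October), so Yalax is on daylight time, UTC+07:00.
23:45 UTC + 7h = 06:45 Yalax (rolling into the next day, 11 April 2029).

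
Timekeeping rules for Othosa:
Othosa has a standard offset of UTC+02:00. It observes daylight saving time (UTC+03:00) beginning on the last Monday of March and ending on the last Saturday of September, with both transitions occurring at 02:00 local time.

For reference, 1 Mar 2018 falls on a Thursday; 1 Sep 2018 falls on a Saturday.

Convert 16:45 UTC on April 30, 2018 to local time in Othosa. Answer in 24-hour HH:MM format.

19:45

1 March 2018 is a Thursday, so Mondays fall on 5, 12, 19, 26; the last is March 26.
1 September 2018 is a Saturday, so Saturdays fall on 1, 8, 15, 22, 29; the last is September 29.
At the standard offset (UTC+02:00), 16:45 UTC + 2h = 18:45 Othosa standard time.
The standard-time date in Othosa, April 30, 2018, falls between 26 March and 29 September, so daylight saving is in effect and Othosa is at UTC+03:00.
16:45 UTC + 3h = 19:45 local.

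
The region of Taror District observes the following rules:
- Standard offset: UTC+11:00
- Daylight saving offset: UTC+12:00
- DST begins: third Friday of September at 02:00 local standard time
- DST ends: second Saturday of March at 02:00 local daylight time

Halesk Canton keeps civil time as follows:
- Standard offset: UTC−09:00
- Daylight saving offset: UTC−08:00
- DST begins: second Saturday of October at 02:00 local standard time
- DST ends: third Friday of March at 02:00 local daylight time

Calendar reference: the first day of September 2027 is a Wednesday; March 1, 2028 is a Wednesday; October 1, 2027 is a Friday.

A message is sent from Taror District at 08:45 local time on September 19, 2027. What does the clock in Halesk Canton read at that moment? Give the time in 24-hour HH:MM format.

1 September 2027 is a Wednesday, so the first Friday is September 3 and the third is September 17.
1 March 2028 is a Wednesday, so the first Saturday is March 4 and the second is March 11.
Daylight saving runs 17 September 2027 – 11 March 2028; September 19, 2027 is inside that window, so Taror District is at UTC+12:00.
08:45 Taror District − 12h = 20:45 UTC (rolling into the previous day, 18 September 2027).
1 October 2027 is a Friday, so the first Saturday is October 2 and the second is October 9.
1 March 2028 is a Wednesday, so the first Friday is March 3 and the third is March 17.
At the standard offset (UTC−09:00), 20:45 UTC − 9h = 11:45 Halesk Canton standard time.
Daylight saving runs 9 October 2027 – 17 March 2028; the standard-time date in Halesk Canton, September 18, 2027, is outside that window, so Halesk Canton is on standard time at UTC−09:00.
20:45 UTC − 9h = 11:45 Halesk Canton.

11:45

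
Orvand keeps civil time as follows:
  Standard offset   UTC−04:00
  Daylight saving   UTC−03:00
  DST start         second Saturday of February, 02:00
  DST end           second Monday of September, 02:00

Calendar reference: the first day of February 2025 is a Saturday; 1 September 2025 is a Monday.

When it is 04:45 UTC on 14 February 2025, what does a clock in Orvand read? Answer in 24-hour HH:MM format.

1 February 2025 is a Saturday, so the first Saturday is February 1 and the second is February 8.
1 September 2025 is a Monday, so the first Monday is September 1 and the second is September 8.
At the standard offset (UTC−04:00), 04:45 UTC − 4h = 00:45 Orvand standard time.
Daylight saving runs 8 February – 8 September; the standard-time date in Orvand, 14 February 2025, is inside that window, so Orvand is at UTC−03:00.
04:45 UTC − 3h = 01:45 local.

01:45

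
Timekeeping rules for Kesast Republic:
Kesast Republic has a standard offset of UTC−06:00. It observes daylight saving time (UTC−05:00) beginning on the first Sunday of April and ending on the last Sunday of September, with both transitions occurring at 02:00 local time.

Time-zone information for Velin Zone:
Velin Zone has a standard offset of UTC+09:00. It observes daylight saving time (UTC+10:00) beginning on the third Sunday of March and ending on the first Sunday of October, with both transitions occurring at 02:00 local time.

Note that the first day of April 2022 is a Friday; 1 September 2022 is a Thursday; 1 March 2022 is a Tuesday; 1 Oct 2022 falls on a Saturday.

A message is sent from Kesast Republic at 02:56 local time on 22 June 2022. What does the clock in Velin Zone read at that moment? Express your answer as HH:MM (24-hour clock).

17:56

1 April 2022 is a Friday, so the first Sunday is April 3.
1 September 2022 is a Thursday, so Sundays fall on 4, 11, 18, 25; the last is September 25.
Daylight saving runs 3 April – 25 September; 22 June 2022 is inside that window, so Kesast Republic is at UTC−05:00.
02:56 Kesast Republic + 5h = 07:56 UTC.
1 March 2022 is a Tuesday, so the first Sunday is March 6 and the third is March 20.
1 October 2022 is a Saturday, so the first Sunday is October 2.
At the standard offset (UTC+09:00), 07:56 UTC + 9h = 16:56 Velin Zone standard time.
The standard-time date in Velin Zone, 22 June 2022, lies within the daylight-saving period (20 March – 2 October), so Velin Zone is on daylight time, UTC+10:00.
07:56 UTC + 10h = 17:56 Velin Zone.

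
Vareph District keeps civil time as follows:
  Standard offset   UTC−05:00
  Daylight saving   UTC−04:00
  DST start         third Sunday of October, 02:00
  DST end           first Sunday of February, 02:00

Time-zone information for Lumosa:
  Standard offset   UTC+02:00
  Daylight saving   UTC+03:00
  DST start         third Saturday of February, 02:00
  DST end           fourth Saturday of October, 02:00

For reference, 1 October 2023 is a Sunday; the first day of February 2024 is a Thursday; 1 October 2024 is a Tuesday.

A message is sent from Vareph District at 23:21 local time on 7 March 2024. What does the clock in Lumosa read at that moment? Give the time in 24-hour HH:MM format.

1 October 2023 is a Sunday, so the first Sunday is October 1 and the third is October 15.
1 February 2024 is a Thursday, so the first Sunday is February 4.
7 March 2024 does not fall between 15 October 2023 and 4 February 2024, so daylight saving is not in effect and Vareph District is at UTC−05:00.
23:21 Vareph District + 5h = 04:21 UTC (rolling into the next day, 8 March 2024).
1 February 2024 is a Thursday, so the first Saturday is February 3 and the third is February 17.
1 October 2024 is a Tuesday, so the first Saturday is October 5 and the fourth is October 26.
At the standard offset (UTC+02:00), 04:21 UTC + 2h = 06:21 Lumosa standard time.
Daylight saving runs 17 February – 26 October; the standard-time date in Lumosa, 8 March 2024, is inside that window, so Lumosa is at UTC+03:00.
04:21 UTC + 3h = 07:21 Lumosa.

07:21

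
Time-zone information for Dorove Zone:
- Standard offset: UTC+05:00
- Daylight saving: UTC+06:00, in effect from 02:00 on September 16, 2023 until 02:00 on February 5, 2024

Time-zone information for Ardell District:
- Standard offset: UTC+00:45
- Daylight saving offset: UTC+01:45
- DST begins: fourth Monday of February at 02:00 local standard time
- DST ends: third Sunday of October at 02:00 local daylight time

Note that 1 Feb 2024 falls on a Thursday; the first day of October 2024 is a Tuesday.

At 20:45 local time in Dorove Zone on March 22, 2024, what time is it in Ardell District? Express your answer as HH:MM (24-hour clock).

March 22, 2024 does not fall between 16 September 2023 and 5 February 2024, so daylight saving is not in effect and Dorove Zone is at UTC+05:00.
20:45 Dorove Zone − 5h = 15:45 UTC.
1 February 2024 is a Thursday, so the first Monday is February 5 and the fourth is February 26.
1 October 2024 is a Tuesday, so the first Sunday is October 6 and the third is October 20.
At the standard offset (UTC+00:45), 15:45 UTC + 0h45m = 16:30 Ardell District standard time.
Daylight saving runs 26 February – 20 October; the standard-time date in Ardell District, March 22, 2024, is inside that window, so Ardell District is at UTC+01:45.
15:45 UTC + 1h45m = 17:30 Ardell District.

17:30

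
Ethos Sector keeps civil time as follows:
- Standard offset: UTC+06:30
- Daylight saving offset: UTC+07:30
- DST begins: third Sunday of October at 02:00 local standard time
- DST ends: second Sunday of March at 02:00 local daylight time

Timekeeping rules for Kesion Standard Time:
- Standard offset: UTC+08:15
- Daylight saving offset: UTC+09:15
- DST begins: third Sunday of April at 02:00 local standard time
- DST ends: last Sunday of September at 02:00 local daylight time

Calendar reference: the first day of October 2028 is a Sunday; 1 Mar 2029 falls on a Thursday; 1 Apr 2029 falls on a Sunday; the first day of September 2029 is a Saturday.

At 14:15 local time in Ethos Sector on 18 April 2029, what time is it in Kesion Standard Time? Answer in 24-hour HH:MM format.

1 October 2028 is a Sunday, so the first Sunday is October 1 and the third is October 15.
1 March 2029 is a Thursday, so the first Sunday is March 4 and the second is March 11.
Daylight saving runs 15 October 2028 – 11 March 2029; 18 April 2029 is outside that window, so Ethos Sector is on standard time at UTC+06:30.
14:15 Ethos Sector − 6h30m = 07:45 UTC.
1 April 2029 is a Sunday, so the first Sunday is April 1 and the third is April 15.
1 September 2029 is a Saturday, so Sundays fall on 2, 9, 16, 23, 30; the last is September 30.
At the standard offset (UTC+08:15), 07:45 UTC + 8h15m = 16:00 Kesion Standard Time standard time.
The standard-time date in Kesion Standard Time, 18 April 2029, lies within the daylight-saving period (15 April – 30 September), so Kesion Standard Time is on daylight time, UTC+09:15.
07:45 UTC + 9h15m = 17:00 Kesion Standard Time.

17:00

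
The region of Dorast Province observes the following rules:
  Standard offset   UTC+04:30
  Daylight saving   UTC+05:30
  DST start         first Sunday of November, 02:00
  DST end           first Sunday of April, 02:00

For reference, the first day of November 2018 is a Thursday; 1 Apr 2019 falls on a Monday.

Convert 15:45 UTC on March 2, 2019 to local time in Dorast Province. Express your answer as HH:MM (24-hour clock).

21:15

1 November 2018 is a Thursday, so the first Sunday is November 4.
1 April 2019 is a Monday, so the first Sunday is April 7.
At the standard offset (UTC+04:30), 15:45 UTC + 4h30m = 20:15 Dorast Province standard time.
The standard-time date in Dorast Province, March 2, 2019, lies within the daylight-saving period (4 November 2018 – 7 April 2019), so Dorast Province is on daylight time, UTC+05:30.
15:45 UTC + 5h30m = 21:15 local.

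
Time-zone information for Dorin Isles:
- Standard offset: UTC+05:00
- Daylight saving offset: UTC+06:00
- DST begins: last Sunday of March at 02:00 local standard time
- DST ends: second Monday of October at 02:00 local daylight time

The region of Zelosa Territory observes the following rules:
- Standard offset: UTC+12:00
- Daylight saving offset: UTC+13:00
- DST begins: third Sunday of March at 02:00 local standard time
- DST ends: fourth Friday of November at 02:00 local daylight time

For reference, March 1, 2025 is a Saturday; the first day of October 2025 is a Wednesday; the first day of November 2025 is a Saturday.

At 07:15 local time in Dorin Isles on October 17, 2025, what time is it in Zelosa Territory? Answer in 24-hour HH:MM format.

15:15

1 March 2025 is a Saturday, so Sundays fall on 2, 9, 16, 23, 30; the last is March 30.
1 October 2025 is a Wednesday, so the first Monday is October 6 and the second is October 13.
Daylight saving runs 30 March – 13 October; October 17, 2025 is outside that window, so Dorin Isles is on standard time at UTC+05:00.
07:15 Dorin Isles − 5h = 02:15 UTC.
1 March 2025 is a Saturday, so the first Sunday is March 2 and the third is March 16.
1 November 2025 is a Saturday, so the first Friday is November 7 and the fourth is November 28.
At the standard offset (UTC+12:00), 02:15 UTC + 12h = 14:15 Zelosa Territory standard time.
The standard-time date in Zelosa Territory, October 17, 2025, falls between 16 March and 28 November, so daylight saving is in effect and Zelosa Territory is at UTC+13:00.
02:15 UTC + 13h = 15:15 Zelosa Territory.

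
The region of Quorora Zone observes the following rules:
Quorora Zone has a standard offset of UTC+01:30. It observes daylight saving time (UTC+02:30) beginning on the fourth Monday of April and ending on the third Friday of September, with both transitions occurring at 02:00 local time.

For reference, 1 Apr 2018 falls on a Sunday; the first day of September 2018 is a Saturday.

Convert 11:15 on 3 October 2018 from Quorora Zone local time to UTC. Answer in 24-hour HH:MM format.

1 April 2018 is a Sunday, so the first Monday is April 2 and the fourth is April 23.
1 September 2018 is a Saturday, so the first Friday is September 7 and the third is September 21.
3 October 2018 does not fall between 23 April and 21 September, so daylight saving is not in effect and Quorora Zone is at UTC+01:30.
11:15 local − 1h30m = 09:45 UTC.

09:45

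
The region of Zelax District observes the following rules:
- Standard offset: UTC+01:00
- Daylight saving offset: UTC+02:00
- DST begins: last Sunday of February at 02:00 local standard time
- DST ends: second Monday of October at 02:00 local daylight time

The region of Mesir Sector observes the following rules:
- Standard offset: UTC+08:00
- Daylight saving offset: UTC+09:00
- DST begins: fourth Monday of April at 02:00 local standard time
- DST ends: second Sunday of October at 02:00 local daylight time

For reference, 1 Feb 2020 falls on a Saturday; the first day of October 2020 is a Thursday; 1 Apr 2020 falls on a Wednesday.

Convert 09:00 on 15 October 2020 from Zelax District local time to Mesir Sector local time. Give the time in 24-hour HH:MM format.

1 February 2020 is a Saturday, so Sundays fall on 2, 9, 16, 23; the last is February 23.
1 October 2020 is a Thursday, so the first Monday is October 5 and the second is October 12.
Daylight saving runs 23 February – 12 October; 15 October 2020 is outside that window, so Zelax District is on standard time at UTC+01:00.
09:00 Zelax District − 1h = 08:00 UTC.
1 April 2020 is a Wednesday, so the first Monday is April 6 and the fourth is April 27.
1 October 2020 is a Thursday, so the first Sunday is October 4 and the second is October 11.
At the standard offset (UTC+08:00), 08:00 UTC + 8h = 16:00 Mesir Sector standard time.
The standard-time date in Mesir Sector, 15 October 2020, is outside the daylight-saving period (27 April – 11 October), so Mesir Sector is on standard time, UTC+08:00.
08:00 UTC + 8h = 16:00 Mesir Sector.

16:00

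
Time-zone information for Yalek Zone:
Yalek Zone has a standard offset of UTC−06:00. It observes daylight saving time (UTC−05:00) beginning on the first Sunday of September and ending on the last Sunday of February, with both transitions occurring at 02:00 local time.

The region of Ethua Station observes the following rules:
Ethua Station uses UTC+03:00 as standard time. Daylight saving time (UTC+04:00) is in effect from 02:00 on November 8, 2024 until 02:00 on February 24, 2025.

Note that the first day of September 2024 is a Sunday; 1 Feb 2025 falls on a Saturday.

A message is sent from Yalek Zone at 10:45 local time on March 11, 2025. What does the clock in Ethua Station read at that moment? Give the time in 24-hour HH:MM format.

19:45

1 September 2024 is a Sunday, so the first Sunday is September 1.
1 February 2025 is a Saturday, so Sundays fall on 2, 9, 16, 23; the last is February 23.
Daylight saving runs 1 September 2024 – 23 February 2025; March 11, 2025 is outside that window, so Yalek Zone is on standard time at UTC−06:00.
10:45 Yalek Zone + 6h = 16:45 UTC.
At the standard offset (UTC+03:00), 16:45 UTC + 3h = 19:45 Ethua Station standard time.
Daylight saving runs 8 November 2024 – 24 February 2025; the standard-time date in Ethua Station, March 11, 2025, is outside that window, so Ethua Station is on standard time at UTC+03:00.
16:45 UTC + 3h = 19:45 Ethua Station.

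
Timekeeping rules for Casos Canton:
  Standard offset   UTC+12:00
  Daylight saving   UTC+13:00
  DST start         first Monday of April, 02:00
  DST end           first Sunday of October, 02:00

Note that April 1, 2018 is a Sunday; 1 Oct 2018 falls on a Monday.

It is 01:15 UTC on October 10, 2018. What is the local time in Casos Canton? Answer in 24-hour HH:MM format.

1 April 2018 is a Sunday, so the first Monday is April 2.
1 October 2018 is a Monday, so the first Sunday is October 7.
At the standard offset (UTC+12:00), 01:15 UTC + 12h = 13:15 Casos Canton standard time.
Daylight saving runs 2 April – 7 October; the standard-time date in Casos Canton, October 10, 2018, is outside that window, so Casos Canton is on standard time at UTC+12:00.
01:15 UTC + 12h = 13:15 local.

13:15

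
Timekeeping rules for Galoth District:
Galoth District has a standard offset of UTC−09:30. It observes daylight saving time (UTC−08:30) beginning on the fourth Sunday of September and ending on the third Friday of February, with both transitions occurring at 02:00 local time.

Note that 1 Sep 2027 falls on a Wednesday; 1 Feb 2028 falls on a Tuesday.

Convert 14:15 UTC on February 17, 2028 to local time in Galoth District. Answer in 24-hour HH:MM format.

1 September 2027 is a Wednesday, so the first Sunday is September 5 and the fourth is September 26.
1 February 2028 is a Tuesday, so the first Friday is February 4 and the third is February 18.
At the standard offset (UTC−09:30), 14:15 UTC − 9h30m = 04:45 Galoth District standard time.
Daylight saving runs 26 September 2027 – 18 February 2028; the standard-time date in Galoth District, February 17, 2028, is inside that window, so Galoth District is at UTC−08:30.
14:15 UTC − 8h30m = 05:45 local.

05:45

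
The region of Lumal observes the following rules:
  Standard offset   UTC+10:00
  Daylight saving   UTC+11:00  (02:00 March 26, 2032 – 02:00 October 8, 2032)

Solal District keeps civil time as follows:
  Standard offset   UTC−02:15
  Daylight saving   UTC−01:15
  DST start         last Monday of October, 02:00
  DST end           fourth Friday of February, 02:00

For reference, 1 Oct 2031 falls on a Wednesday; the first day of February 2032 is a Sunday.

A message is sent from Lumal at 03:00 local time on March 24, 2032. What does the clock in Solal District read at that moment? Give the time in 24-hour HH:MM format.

14:45

March 24, 2032 does not fall between 26 March and 8 October, so daylight saving is not in effect and Lumal is at UTC+10:00.
03:00 Lumal − 10h = 17:00 UTC (rolling into the previous day, 23 March 2032).
1 October 2031 is a Wednesday, so Mondays fall on 6, 13, 20, 27; the last is October 27.
1 February 2032 is a Sunday, so the first Friday is February 6 and the fourth is February 27.
At the standard offset (UTC−02:15), 17:00 UTC − 2h15m = 14:45 Solal District standard time.
The standard-time date in Solal District, March 23, 2032, is outside the daylight-saving period (27 October 2031 – 27 February 2032), so Solal District is on standard time, UTC−02:15.
17:00 UTC − 2h15m = 14:45 Solal District.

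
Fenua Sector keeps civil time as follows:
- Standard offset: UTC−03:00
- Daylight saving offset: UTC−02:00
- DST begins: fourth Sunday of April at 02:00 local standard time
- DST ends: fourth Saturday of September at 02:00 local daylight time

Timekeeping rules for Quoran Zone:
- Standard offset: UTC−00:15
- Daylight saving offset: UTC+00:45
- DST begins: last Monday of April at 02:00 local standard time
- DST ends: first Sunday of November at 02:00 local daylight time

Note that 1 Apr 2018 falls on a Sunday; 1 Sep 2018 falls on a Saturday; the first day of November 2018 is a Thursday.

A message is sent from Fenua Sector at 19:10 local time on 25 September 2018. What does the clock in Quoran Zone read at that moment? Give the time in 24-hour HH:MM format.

22:55

1 April 2018 is a Sunday, so the first Sunday is April 1 and the fourth is April 22.
1 September 2018 is a Saturday, so the first Saturday is September 1 and the fourth is September 22.
25 September 2018 does not fall between 22 April and 22 September, so daylight saving is not in effect and Fenua Sector is at UTC−03:00.
19:10 Fenua Sector + 3h = 22:10 UTC.
1 April 2018 is a Sunday, so Mondays fall on 2, 9, 16, 23, 30; the last is April 30.
1 November 2018 is a Thursday, so the first Sunday is November 4.
At the standard offset (UTC−00:15), 22:10 UTC − 0h15m = 21:55 Quoran Zone standard time.
Daylight saving runs 30 April – 4 November; the standard-time date in Quoran Zone, 25 September 2018, is inside that window, so Quoran Zone is at UTC+00:45.
22:10 UTC + 0h45m = 22:55 Quoran Zone.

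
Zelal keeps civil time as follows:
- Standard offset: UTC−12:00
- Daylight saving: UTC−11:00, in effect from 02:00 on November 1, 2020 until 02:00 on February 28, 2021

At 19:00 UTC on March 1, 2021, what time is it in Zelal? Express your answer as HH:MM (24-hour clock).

At the standard offset (UTC−12:00), 19:00 UTC − 12h = 07:00 Zelal standard time.
The standard-time date in Zelal, March 1, 2021, is outside the daylight-saving period (1 November 2020 – 28 February 2021), so Zelal is on standard time, UTC−12:00.
19:00 UTC − 12h = 07:00 local.

07:00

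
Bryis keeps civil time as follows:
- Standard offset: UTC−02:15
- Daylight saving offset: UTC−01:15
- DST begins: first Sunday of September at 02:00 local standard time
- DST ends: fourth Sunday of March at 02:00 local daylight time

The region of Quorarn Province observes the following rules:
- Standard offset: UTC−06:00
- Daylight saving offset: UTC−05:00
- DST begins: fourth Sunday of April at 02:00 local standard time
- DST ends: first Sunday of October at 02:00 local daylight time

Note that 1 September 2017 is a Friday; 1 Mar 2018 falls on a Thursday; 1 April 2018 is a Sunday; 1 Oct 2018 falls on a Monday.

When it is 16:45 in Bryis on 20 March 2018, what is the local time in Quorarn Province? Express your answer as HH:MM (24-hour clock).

12:00

1 September 2017 is a Friday, so the first Sunday is September 3.
1 March 2018 is a Thursday, so the first Sunday is March 4 and the fourth is March 25.
Daylight saving runs 3 September 2017 – 25 March 2018; 20 March 2018 is inside that window, so Bryis is at UTC−01:15.
16:45 Bryis + 1h15m = 18:00 UTC.
1 April 2018 is a Sunday, so the first Sunday is April 1 and the fourth is April 22.
1 October 2018 is a Monday, so the first Sunday is October 7.
At the standard offset (UTC−06:00), 18:00 UTC − 6h = 12:00 Quorarn Province standard time.
The standard-time date in Quorarn Province, 20 March 2018, does not fall between 22 April and 7 October, so daylight saving is not in effect and Quorarn Province is at UTC−06:00.
18:00 UTC − 6h = 12:00 Quorarn Province.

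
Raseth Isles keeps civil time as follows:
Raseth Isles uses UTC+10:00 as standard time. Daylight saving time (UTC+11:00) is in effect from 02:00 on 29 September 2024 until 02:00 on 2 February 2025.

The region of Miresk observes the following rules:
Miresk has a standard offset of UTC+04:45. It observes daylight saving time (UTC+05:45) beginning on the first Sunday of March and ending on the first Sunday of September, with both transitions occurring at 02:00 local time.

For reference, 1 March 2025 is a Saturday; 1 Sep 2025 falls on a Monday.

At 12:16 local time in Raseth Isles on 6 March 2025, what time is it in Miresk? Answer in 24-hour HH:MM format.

Daylight saving runs 29 September 2024 – 2 February 2025; 6 March 2025 is outside that window, so Raseth Isles is on standard time at UTC+10:00.
12:16 Raseth Isles − 10h = 02:16 UTC.
1 March 2025 is a Saturday, so the first Sunday is March 2.
1 September 2025 is a Monday, so the first Sunday is September 7.
At the standard offset (UTC+04:45), 02:16 UTC + 4h45m = 07:01 Miresk standard time.
Daylight saving runs 2 March – 7 September; the standard-time date in Miresk, 6 March 2025, is inside that window, so Miresk is at UTC+05:45.
02:16 UTC + 5h45m = 08:01 Miresk.

08:01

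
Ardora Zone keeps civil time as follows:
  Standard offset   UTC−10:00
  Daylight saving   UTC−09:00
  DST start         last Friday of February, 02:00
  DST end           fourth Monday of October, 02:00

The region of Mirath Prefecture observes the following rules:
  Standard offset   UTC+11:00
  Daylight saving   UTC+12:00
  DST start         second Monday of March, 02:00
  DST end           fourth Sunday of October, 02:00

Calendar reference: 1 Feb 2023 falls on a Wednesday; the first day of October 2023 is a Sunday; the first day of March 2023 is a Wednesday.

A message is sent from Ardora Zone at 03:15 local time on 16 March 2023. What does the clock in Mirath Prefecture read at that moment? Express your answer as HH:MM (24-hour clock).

1 February 2023 is a Wednesday, so Fridays fall on 3, 10, 17, 24; the last is February 24.
1 October 2023 is a Sunday, so the first Monday is October 2 and the fourth is October 23.
Daylight saving runs 24 February – 23 October; 16 March 2023 is inside that window, so Ardora Zone is at UTC−09:00.
03:15 Ardora Zone + 9h = 12:15 UTC.
1 March 2023 is a Wednesday, so the first Monday is March 6 and the second is March 13.
1 October 2023 is a Sunday, so the first Sunday is October 1 and the fourth is October 22.
At the standard offset (UTC+11:00), 12:15 UTC + 11h = 23:15 Mirath Prefecture standard time.
The standard-time date in Mirath Prefecture, 16 March 2023, falls between 13 March and 22 October, so daylight saving is in effect and Mirath Prefecture is at UTC+12:00.
12:15 UTC + 12h = 00:15 Mirath Prefecture (rolling into the next day, 17 March 2023).

00:15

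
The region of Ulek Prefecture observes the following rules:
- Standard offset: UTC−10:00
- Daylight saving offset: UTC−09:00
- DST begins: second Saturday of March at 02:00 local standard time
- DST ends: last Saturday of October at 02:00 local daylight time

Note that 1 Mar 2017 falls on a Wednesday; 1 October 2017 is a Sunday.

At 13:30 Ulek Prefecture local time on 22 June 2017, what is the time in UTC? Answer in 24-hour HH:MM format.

22:30

1 March 2017 is a Wednesday, so the first Saturday is March 4 and the second is March 11.
1 October 2017 is a Sunday, so Saturdays fall on 7, 14, 21, 28; the last is October 28.
22 June 2017 falls between 11 March and 28 October, so daylight saving is in effect and Ulek Prefecture is at UTC−09:00.
13:30 local + 9h = 22:30 UTC.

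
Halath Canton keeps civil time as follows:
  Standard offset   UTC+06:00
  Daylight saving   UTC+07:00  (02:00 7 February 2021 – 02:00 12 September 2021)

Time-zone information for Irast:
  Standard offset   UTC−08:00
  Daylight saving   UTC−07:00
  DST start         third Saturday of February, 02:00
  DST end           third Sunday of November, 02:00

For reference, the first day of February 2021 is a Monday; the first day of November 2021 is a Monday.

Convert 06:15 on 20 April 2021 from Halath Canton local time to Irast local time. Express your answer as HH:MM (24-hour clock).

20 April 2021 falls between 7 February and 12 September, so daylight saving is in effect and Halath Canton is at UTC+07:00.
06:15 Halath Canton − 7h = 23:15 UTC (rolling into the previous day, 19 April 2021).
1 February 2021 is a Monday, so the first Saturday is February 6 and the third is February 20.
1 November 2021 is a Monday, so the first Sunday is November 7 and the third is November 21.
At the standard offset (UTC−08:00), 23:15 UTC − 8h = 15:15 Irast standard time.
The standard-time date in Irast, 19 April 2021, lies within the daylight-saving period (20 February – 21 November), so Irast is on daylight time, UTC−07:00.
23:15 UTC − 7h = 16:15 Irast.

16:15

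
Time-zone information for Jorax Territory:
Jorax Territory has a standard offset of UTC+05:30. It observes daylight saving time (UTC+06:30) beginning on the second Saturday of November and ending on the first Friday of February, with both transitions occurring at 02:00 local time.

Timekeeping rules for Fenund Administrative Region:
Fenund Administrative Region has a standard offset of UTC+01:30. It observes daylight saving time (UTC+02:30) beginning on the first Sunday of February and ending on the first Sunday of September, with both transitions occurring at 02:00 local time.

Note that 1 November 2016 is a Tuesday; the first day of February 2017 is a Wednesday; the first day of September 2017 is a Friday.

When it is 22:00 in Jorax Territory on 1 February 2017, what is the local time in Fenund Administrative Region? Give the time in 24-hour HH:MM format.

1 November 2016 is a Tuesday, so the first Saturday is November 5 and the second is November 12.
1 February 2017 is a Wednesday, so the first Friday is February 3.
1 February 2017 falls between 12 November 2016 and 3 February 2017, so daylight saving is in effect and Jorax Territory is at UTC+06:30.
22:00 Jorax Territory − 6h30m = 15:30 UTC.
1 February 2017 is a Wednesday, so the first Sunday is February 5.
1 September 2017 is a Friday, so the first Sunday is September 3.
At the standard offset (UTC+01:30), 15:30 UTC + 1h30m = 17:00 Fenund Administrative Region standard time.
The standard-time date in Fenund Administrative Region, 1 February 2017, is outside the daylight-saving period (5 February – 3 September), so Fenund Administrative Region is on standard time, UTC+01:30.
15:30 UTC + 1h30m = 17:00 Fenund Administrative Region.

17:00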